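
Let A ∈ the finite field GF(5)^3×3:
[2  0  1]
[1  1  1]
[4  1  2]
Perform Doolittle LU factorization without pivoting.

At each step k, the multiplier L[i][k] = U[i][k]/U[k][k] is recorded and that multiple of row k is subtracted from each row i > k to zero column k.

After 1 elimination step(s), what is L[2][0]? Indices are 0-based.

L[2][0] = 2

k=0: U[0][0]=2
  eliminate (1,0): mult=3, new row 1: (0, 1, 3); set L[1][0]=3
  eliminate (2,0): mult=2, new row 2: (0, 1, 0); set L[2][0]=2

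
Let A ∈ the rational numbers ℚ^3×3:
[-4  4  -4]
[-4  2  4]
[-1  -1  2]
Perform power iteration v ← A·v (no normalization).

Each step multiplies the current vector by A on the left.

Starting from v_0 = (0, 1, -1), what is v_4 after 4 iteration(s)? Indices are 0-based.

v_0 = (0, 1, -1).
v_1 = A·v_0 = (8, -2, -3).
v_2 = A·v_1 = (-28, -48, -12).
v_3 = A·v_2 = (-32, -32, 52).
v_4 = A·v_3 = (-208, 272, 168).

v_4 = (-208, 272, 168)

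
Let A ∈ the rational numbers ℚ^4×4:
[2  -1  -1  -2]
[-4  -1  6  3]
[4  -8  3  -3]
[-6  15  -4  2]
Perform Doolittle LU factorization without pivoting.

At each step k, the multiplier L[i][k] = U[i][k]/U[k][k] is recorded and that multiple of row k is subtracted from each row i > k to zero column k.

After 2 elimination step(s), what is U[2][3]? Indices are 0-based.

U[2][3] = 3

[col 0] pivot 2
  R1 -= -2*R0 → (0, -3, 4, -1)  (L[1][0] := -2)
  R2 -= 2*R0 → (0, -6, 5, 1)  (L[2][0] := 2)
  R3 -= -3*R0 → (0, 12, -7, -4)  (L[3][0] := -3)
[col 1] pivot -3
  R2 -= 2*R1 → (0, 0, -3, 3)  (L[2][1] := 2)
  R3 -= -4*R1 → (0, 0, 9, -8)  (L[3][1] := -4)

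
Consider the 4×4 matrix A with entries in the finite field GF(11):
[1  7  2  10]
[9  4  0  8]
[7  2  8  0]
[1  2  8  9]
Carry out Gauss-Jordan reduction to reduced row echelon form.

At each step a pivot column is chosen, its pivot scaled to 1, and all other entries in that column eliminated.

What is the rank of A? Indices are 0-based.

rank = 4

step 1: normalize row 0 (÷1) = (1, 7, 2, 10)
  row 1: subtract 9×row0 = (0, 7, 4, 6)
  row 2: subtract 7×row0 = (0, 8, 5, 7)
  row 3: subtract 1×row0 = (0, 6, 6, 10)
step 2: normalize row 1 (÷7) = (0, 1, 10, 4)
  row 0: subtract 7×row1 = (1, 0, 9, 4)
  row 2: subtract 8×row1 = (0, 0, 2, 8)
  row 3: subtract 6×row1 = (0, 0, 1, 8)
step 3: normalize row 2 (÷2) = (0, 0, 1, 4)
  row 0: subtract 9×row2 = (1, 0, 0, 1)
  row 1: subtract 10×row2 = (0, 1, 0, 8)
  row 3: subtract 1×row2 = (0, 0, 0, 4)
step 4: normalize row 3 (÷4) = (0, 0, 0, 1)
  row 0: subtract 1×row3 = (1, 0, 0, 0)
  row 1: subtract 8×row3 = (0, 1, 0, 0)
  row 2: subtract 4×row3 = (0, 0, 1, 0)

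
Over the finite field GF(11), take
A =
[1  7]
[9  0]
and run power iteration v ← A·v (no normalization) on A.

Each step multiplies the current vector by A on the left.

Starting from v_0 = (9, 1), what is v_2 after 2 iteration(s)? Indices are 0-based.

v_2 = (0, 1)

v_0 = (9, 1).
v_1 = A·v_0 = (5, 4).
v_2 = A·v_1 = (0, 1).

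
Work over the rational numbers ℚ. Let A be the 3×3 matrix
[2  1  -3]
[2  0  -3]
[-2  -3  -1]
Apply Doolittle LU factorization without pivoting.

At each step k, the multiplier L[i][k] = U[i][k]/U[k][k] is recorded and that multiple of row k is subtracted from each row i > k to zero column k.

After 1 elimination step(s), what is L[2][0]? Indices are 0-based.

L[2][0] = -1

[col 0] pivot 2
  R1 -= 1*R0 → (0, -1, 0)  (L[1][0] := 1)
  R2 -= -1*R0 → (0, -2, -4)  (L[2][0] := -1)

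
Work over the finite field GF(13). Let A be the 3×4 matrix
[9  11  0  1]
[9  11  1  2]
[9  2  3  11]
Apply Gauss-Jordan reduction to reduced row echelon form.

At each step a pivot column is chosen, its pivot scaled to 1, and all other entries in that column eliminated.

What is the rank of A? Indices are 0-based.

rank = 3

[1] R0 /= 9  ⇒  (1, 7, 0, 3)
     R1 -= 9·R0  ⇒  (0, 0, 1, 1)
     R2 -= 9·R0  ⇒  (0, 4, 3, 10)
[2] R1 <-> R2
[2] R1 /= 4  ⇒  (0, 1, 4, 9)
     R0 -= 7·R1  ⇒  (1, 0, 11, 5)
[3] R2 /= 1  ⇒  (0, 0, 1, 1)
     R0 -= 11·R2  ⇒  (1, 0, 0, 7)
     R1 -= 4·R2  ⇒  (0, 1, 0, 5)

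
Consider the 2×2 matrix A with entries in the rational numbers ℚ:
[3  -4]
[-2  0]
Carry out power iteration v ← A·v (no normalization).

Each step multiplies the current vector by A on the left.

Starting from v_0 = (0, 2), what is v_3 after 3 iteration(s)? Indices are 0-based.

v_0 = (0, 2).
v_1 = A·v_0 = (-8, 0).
v_2 = A·v_1 = (-24, 16).
v_3 = A·v_2 = (-136, 48).

v_3 = (-136, 48)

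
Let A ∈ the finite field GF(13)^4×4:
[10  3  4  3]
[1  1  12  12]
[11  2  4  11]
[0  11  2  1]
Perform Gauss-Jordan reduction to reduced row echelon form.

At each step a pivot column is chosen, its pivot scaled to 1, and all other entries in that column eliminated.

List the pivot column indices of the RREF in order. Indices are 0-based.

pivot(0,0)=10: scale R0 → (1, 12, 3, 12)
  clear (1,0): R1 −= (1)R0 → (0, 2, 9, 0)
  clear (2,0): R2 −= (11)R0 → (0, 0, 10, 9)
pivot(1,1)=2: scale R1 → (0, 1, 11, 0)
  clear (0,1): R0 −= (12)R1 → (1, 0, 1, 12)
  clear (3,1): R3 −= (11)R1 → (0, 0, 11, 1)
pivot(2,2)=10: scale R2 → (0, 0, 1, 10)
  clear (0,2): R0 −= (1)R2 → (1, 0, 0, 2)
  clear (1,2): R1 −= (11)R2 → (0, 1, 0, 7)
  clear (3,2): R3 −= (11)R2 → (0, 0, 0, 8)
pivot(3,3)=8: scale R3 → (0, 0, 0, 1)
  clear (0,3): R0 −= (2)R3 → (1, 0, 0, 0)
  clear (1,3): R1 −= (7)R3 → (0, 1, 0, 0)
  clear (2,3): R2 −= (10)R3 → (0, 0, 1, 0)

pivot columns: 0, 1, 2, 3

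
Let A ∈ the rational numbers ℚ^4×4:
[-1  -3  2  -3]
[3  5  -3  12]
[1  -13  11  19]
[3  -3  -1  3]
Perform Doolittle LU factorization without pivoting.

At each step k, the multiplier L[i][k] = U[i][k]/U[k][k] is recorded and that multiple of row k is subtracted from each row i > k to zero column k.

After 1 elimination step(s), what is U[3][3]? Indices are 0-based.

[col 0] pivot -1
  R1 -= -3*R0 → (0, -4, 3, 3)  (L[1][0] := -3)
  R2 -= -1*R0 → (0, -16, 13, 16)  (L[2][0] := -1)
  R3 -= -3*R0 → (0, -12, 5, -6)  (L[3][0] := -3)

U[3][3] = -6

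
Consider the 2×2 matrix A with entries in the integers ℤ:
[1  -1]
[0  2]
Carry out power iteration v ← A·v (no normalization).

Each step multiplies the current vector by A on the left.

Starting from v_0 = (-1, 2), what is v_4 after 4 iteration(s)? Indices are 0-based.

v_0 = (-1, 2).
v_1 = A·v_0 = (-3, 4).
v_2 = A·v_1 = (-7, 8).
v_3 = A·v_2 = (-15, 16).
v_4 = A·v_3 = (-31, 32).

v_4 = (-31, 32)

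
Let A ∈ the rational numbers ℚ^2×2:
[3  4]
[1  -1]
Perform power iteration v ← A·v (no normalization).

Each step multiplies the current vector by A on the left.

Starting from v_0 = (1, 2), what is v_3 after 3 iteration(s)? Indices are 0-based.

v_0 = (1, 2).
v_1 = A·v_0 = (11, -1).
v_2 = A·v_1 = (29, 12).
v_3 = A·v_2 = (135, 17).

v_3 = (135, 17)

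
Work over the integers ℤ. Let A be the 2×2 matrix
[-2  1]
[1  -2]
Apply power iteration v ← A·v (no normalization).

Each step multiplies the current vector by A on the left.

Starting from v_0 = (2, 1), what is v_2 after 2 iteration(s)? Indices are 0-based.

v_0 = (2, 1).
v_1 = A·v_0 = (-3, 0).
v_2 = A·v_1 = (6, -3).

v_2 = (6, -3)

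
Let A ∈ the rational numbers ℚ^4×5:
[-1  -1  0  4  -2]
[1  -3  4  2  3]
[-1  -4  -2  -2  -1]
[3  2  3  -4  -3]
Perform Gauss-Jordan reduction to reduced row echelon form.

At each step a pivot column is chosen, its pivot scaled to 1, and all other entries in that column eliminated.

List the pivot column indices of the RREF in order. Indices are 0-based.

step 1: normalize row 0 (÷-1) = (1, 1, 0, -4, 2)
  row 1: subtract 1×row0 = (0, -4, 4, 6, 1)
  row 2: subtract -1×row0 = (0, -3, -2, -6, 1)
  row 3: subtract 3×row0 = (0, -1, 3, 8, -9)
step 2: normalize row 1 (÷-4) = (0, 1, -1, -3/2, -1/4)
  row 0: subtract 1×row1 = (1, 0, 1, -5/2, 9/4)
  row 2: subtract -3×row1 = (0, 0, -5, -21/2, 1/4)
  row 3: subtract -1×row1 = (0, 0, 2, 13/2, -37/4)
step 3: normalize row 2 (÷-5) = (0, 0, 1, 21/10, -1/20)
  row 0: subtract 1×row2 = (1, 0, 0, -23/5, 23/10)
  row 1: subtract -1×row2 = (0, 1, 0, 3/5, -3/10)
  row 3: subtract 2×row2 = (0, 0, 0, 23/10, -183/20)
step 4: normalize row 3 (÷23/10) = (0, 0, 0, 1, -183/46)
  row 0: subtract -23/5×row3 = (1, 0, 0, 0, -16)
  row 1: subtract 3/5×row3 = (0, 1, 0, 0, 48/23)
  row 2: subtract 21/10×row3 = (0, 0, 1, 0, 191/23)

pivot columns: 0, 1, 2, 3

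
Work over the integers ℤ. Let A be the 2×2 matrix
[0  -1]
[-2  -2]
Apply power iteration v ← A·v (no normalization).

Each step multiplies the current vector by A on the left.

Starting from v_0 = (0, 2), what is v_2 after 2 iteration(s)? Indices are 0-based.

v_0 = (0, 2).
v_1 = A·v_0 = (-2, -4).
v_2 = A·v_1 = (4, 12).

v_2 = (4, 12)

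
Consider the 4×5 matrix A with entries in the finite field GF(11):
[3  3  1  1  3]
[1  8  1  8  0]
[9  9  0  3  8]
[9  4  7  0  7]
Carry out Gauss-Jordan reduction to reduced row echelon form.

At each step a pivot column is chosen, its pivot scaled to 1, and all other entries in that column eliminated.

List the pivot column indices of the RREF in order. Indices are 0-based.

step 1: normalize row 0 (÷3) = (1, 1, 4, 4, 1)
  row 1: subtract 1×row0 = (0, 7, 8, 4, 10)
  row 2: subtract 9×row0 = (0, 0, 8, 0, 10)
  row 3: subtract 9×row0 = (0, 6, 4, 8, 9)
step 2: normalize row 1 (÷7) = (0, 1, 9, 10, 3)
  row 0: subtract 1×row1 = (1, 0, 6, 5, 9)
  row 3: subtract 6×row1 = (0, 0, 5, 3, 2)
step 3: normalize row 2 (÷8) = (0, 0, 1, 0, 4)
  row 0: subtract 6×row2 = (1, 0, 0, 5, 7)
  row 1: subtract 9×row2 = (0, 1, 0, 10, 0)
  row 3: subtract 5×row2 = (0, 0, 0, 3, 4)
step 4: normalize row 3 (÷3) = (0, 0, 0, 1, 5)
  row 0: subtract 5×row3 = (1, 0, 0, 0, 4)
  row 1: subtract 10×row3 = (0, 1, 0, 0, 5)

pivot columns: 0, 1, 2, 3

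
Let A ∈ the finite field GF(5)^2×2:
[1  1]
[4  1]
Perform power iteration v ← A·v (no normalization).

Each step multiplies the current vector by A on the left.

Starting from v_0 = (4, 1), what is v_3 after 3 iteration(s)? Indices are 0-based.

v_3 = (4, 0)

v_0 = (4, 1).
v_1 = A·v_0 = (0, 2).
v_2 = A·v_1 = (2, 2).
v_3 = A·v_2 = (4, 0).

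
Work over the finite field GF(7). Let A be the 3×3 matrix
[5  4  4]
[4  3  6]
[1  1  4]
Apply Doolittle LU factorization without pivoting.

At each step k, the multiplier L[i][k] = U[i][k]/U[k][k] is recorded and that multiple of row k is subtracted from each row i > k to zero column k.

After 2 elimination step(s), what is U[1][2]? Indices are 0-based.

Step 1: pivot at (0,0) is 5.
  row1 ← row1 − (5)·row0  ⇒  L[1][0]=5, U row1=(0, 4, 0)
  row2 ← row2 − (3)·row0  ⇒  L[2][0]=3, U row2=(0, 3, 6)
Step 2: pivot at (1,1) is 4.
  row2 ← row2 − (6)·row1  ⇒  L[2][1]=6, U row2=(0, 0, 6)

U[1][2] = 0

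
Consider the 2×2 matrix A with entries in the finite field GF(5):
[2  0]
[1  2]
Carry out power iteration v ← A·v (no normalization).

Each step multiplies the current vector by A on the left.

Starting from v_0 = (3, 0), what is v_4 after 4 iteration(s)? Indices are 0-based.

v_0 = (3, 0).
v_1 = A·v_0 = (1, 3).
v_2 = A·v_1 = (2, 2).
v_3 = A·v_2 = (4, 1).
v_4 = A·v_3 = (3, 1).

v_4 = (3, 1)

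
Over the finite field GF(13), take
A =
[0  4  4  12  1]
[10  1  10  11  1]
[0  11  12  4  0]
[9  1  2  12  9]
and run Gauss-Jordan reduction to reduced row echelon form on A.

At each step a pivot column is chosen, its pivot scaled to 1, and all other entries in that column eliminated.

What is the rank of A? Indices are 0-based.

rank = 4

pivot(0,0): swap R0↔R1
pivot(0,0)=10: scale R0 → (1, 4, 1, 5, 4)
  clear (3,0): R3 −= (9)R0 → (0, 4, 6, 6, 12)
pivot(1,1)=4: scale R1 → (0, 1, 1, 3, 10)
  clear (0,1): R0 −= (4)R1 → (1, 0, 10, 6, 3)
  clear (2,1): R2 −= (11)R1 → (0, 0, 1, 10, 7)
  clear (3,1): R3 −= (4)R1 → (0, 0, 2, 7, 11)
pivot(2,2)=1: scale R2 → (0, 0, 1, 10, 7)
  clear (0,2): R0 −= (10)R2 → (1, 0, 0, 10, 11)
  clear (1,2): R1 −= (1)R2 → (0, 1, 0, 6, 3)
  clear (3,2): R3 −= (2)R2 → (0, 0, 0, 0, 10)
col 3: no nonzero at/below row 3; advance.
pivot(3,4)=10: scale R3 → (0, 0, 0, 0, 1)
  clear (0,4): R0 −= (11)R3 → (1, 0, 0, 10, 0)
  clear (1,4): R1 −= (3)R3 → (0, 1, 0, 6, 0)
  clear (2,4): R2 −= (7)R3 → (0, 0, 1, 10, 0)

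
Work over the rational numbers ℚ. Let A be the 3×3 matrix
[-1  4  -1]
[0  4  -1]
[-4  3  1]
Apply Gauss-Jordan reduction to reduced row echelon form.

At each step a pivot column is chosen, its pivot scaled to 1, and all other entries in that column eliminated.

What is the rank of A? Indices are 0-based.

rank = 3

step 1: normalize row 0 (÷-1) = (1, -4, 1)
  row 2: subtract -4×row0 = (0, -13, 5)
step 2: normalize row 1 (÷4) = (0, 1, -1/4)
  row 0: subtract -4×row1 = (1, 0, 0)
  row 2: subtract -13×row1 = (0, 0, 7/4)
step 3: normalize row 2 (÷7/4) = (0, 0, 1)
  row 1: subtract -1/4×row2 = (0, 1, 0)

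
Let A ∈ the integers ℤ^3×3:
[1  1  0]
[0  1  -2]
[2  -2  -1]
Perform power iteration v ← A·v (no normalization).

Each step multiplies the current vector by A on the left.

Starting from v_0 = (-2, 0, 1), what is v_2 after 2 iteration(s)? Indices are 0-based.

v_0 = (-2, 0, 1).
v_1 = A·v_0 = (-2, -2, -5).
v_2 = A·v_1 = (-4, 8, 5).

v_2 = (-4, 8, 5)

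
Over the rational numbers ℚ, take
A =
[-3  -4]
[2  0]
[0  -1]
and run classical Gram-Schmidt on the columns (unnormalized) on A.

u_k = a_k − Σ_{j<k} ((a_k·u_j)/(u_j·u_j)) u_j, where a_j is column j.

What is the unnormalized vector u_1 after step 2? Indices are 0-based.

Step 1: u_0 = a_0 = (-3, 2, 0).
Step 2: u_1 = a_1 − (12/13)·u_0 = (-16/13, -24/13, -1).

u_1 = (-16/13, -24/13, -1)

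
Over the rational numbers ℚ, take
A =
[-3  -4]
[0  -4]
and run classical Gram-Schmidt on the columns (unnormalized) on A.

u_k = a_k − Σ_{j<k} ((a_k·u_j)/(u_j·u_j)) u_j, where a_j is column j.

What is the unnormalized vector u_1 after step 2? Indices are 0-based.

Step 1: u_0 = a_0 = (-3, 0).
Step 2: u_1 = a_1 − (4/3)·u_0 = (0, -4).

u_1 = (0, -4)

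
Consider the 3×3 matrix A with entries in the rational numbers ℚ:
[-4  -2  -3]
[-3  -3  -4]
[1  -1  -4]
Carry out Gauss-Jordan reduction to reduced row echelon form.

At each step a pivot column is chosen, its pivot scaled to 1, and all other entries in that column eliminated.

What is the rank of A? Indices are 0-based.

rank = 3

pivot(0,0)=-4: scale R0 → (1, 1/2, 3/4)
  clear (1,0): R1 −= (-3)R0 → (0, -3/2, -7/4)
  clear (2,0): R2 −= (1)R0 → (0, -3/2, -19/4)
pivot(1,1)=-3/2: scale R1 → (0, 1, 7/6)
  clear (0,1): R0 −= (1/2)R1 → (1, 0, 1/6)
  clear (2,1): R2 −= (-3/2)R1 → (0, 0, -3)
pivot(2,2)=-3: scale R2 → (0, 0, 1)
  clear (0,2): R0 −= (1/6)R2 → (1, 0, 0)
  clear (1,2): R1 −= (7/6)R2 → (0, 1, 0)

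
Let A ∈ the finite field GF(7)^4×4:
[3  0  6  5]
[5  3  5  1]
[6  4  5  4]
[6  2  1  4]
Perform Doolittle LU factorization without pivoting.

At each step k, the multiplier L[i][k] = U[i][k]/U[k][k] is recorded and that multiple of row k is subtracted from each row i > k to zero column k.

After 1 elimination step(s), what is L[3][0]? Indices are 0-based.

L[3][0] = 2

Step 1: pivot at (0,0) is 3.
  row1 ← row1 − (4)·row0  ⇒  L[1][0]=4, U row1=(0, 3, 2, 2)
  row2 ← row2 − (2)·row0  ⇒  L[2][0]=2, U row2=(0, 4, 0, 1)
  row3 ← row3 − (2)·row0  ⇒  L[3][0]=2, U row3=(0, 2, 3, 1)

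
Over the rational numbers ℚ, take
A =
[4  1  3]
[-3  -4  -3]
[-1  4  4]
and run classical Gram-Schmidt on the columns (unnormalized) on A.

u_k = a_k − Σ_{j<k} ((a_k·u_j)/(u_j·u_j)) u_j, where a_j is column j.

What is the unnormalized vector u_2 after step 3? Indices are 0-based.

Step 1: u_0 = a_0 = (4, -3, -1).
Step 2: u_1 = a_1 − (6/13)·u_0 = (-11/13, -34/13, 58/13).
Step 3: u_2 = a_2 − (17/26)·u_0 − (43/51)·u_1 = (56/51, 7/6, 91/102).

u_2 = (56/51, 7/6, 91/102)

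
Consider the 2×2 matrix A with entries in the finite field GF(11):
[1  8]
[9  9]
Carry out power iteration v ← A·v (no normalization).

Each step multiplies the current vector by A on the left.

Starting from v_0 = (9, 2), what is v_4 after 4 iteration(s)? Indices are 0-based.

v_4 = (3, 1)

v_0 = (9, 2).
v_1 = A·v_0 = (3, 0).
v_2 = A·v_1 = (3, 5).
v_3 = A·v_2 = (10, 6).
v_4 = A·v_3 = (3, 1).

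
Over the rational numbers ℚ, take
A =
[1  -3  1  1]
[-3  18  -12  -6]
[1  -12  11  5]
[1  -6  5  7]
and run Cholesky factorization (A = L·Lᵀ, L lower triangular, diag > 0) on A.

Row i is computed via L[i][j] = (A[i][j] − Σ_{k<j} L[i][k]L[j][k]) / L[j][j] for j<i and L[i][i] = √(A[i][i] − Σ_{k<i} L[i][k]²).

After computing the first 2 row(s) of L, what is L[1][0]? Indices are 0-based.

Step 1: L[0][0] = √(1) = 1.
  L[1][0] = (-3) / L[0][0] = -3.
Step 2: L[1][1] = √(9) = 3.

L[1][0] = -3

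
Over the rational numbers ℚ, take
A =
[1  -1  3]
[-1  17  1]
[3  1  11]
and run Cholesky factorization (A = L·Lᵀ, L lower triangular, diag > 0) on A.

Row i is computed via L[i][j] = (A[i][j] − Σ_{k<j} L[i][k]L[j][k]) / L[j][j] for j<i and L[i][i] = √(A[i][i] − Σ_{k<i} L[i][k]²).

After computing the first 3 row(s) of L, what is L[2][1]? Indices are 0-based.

L[2][1] = 1

Step 1: L[0][0] = √(1) = 1.
  L[1][0] = (-1) / L[0][0] = -1.
Step 2: L[1][1] = √(16) = 4.
  L[2][0] = (3) / L[0][0] = 3.
  L[2][1] = (4) / L[1][1] = 1.
Step 3: L[2][2] = √(1) = 1.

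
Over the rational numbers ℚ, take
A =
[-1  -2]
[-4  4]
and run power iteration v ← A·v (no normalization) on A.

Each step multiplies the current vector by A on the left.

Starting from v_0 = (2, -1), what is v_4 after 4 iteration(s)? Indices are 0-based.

v_0 = (2, -1).
v_1 = A·v_0 = (0, -12).
v_2 = A·v_1 = (24, -48).
v_3 = A·v_2 = (72, -288).
v_4 = A·v_3 = (504, -1440).

v_4 = (504, -1440)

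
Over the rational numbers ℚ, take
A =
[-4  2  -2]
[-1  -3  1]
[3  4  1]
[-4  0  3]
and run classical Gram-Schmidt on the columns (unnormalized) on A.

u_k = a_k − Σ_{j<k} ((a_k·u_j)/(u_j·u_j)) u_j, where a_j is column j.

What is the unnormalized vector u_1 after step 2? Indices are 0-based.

Step 1: u_0 = a_0 = (-4, -1, 3, -4).
Step 2: u_1 = a_1 − (1/6)·u_0 = (8/3, -17/6, 7/2, 2/3).

u_1 = (8/3, -17/6, 7/2, 2/3)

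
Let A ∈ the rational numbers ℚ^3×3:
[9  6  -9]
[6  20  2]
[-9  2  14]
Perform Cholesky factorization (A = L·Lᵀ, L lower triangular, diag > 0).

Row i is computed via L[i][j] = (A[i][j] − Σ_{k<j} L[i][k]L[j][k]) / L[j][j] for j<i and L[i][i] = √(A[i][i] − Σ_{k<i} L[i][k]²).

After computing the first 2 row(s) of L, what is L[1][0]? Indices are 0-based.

Step 1: L[0][0] = √(9) = 3.
  L[1][0] = (6) / L[0][0] = 2.
Step 2: L[1][1] = √(16) = 4.

L[1][0] = 2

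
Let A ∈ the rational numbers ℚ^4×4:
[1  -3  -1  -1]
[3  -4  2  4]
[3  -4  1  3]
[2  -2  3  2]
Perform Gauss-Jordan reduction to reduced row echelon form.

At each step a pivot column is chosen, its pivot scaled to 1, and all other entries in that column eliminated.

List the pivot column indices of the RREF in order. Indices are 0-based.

pivot columns: 0, 1, 2, 3

[1] R0 /= 1  ⇒  (1, -3, -1, -1)
     R1 -= 3·R0  ⇒  (0, 5, 5, 7)
     R2 -= 3·R0  ⇒  (0, 5, 4, 6)
     R3 -= 2·R0  ⇒  (0, 4, 5, 4)
[2] R1 /= 5  ⇒  (0, 1, 1, 7/5)
     R0 -= -3·R1  ⇒  (1, 0, 2, 16/5)
     R2 -= 5·R1  ⇒  (0, 0, -1, -1)
     R3 -= 4·R1  ⇒  (0, 0, 1, -8/5)
[3] R2 /= -1  ⇒  (0, 0, 1, 1)
     R0 -= 2·R2  ⇒  (1, 0, 0, 6/5)
     R1 -= 1·R2  ⇒  (0, 1, 0, 2/5)
     R3 -= 1·R2  ⇒  (0, 0, 0, -13/5)
[4] R3 /= -13/5  ⇒  (0, 0, 0, 1)
     R0 -= 6/5·R3  ⇒  (1, 0, 0, 0)
     R1 -= 2/5·R3  ⇒  (0, 1, 0, 0)
     R2 -= 1·R3  ⇒  (0, 0, 1, 0)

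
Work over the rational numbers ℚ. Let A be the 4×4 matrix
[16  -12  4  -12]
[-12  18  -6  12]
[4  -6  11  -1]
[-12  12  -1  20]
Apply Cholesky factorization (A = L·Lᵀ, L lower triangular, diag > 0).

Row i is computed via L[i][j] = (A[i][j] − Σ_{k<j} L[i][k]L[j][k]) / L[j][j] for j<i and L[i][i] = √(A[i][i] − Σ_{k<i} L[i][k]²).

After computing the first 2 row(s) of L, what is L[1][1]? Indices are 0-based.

L[1][1] = 3

Step 1: L[0][0] = √(16) = 4.
  L[1][0] = (-12) / L[0][0] = -3.
Step 2: L[1][1] = √(9) = 3.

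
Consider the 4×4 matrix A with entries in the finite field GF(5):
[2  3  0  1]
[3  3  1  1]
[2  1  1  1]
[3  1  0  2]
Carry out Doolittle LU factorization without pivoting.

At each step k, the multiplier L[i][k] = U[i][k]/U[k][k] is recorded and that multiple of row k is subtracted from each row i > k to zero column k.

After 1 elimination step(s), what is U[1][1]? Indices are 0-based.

[col 0] pivot 2
  R1 -= 4*R0 → (0, 1, 1, 2)  (L[1][0] := 4)
  R2 -= 1*R0 → (0, 3, 1, 0)  (L[2][0] := 1)
  R3 -= 4*R0 → (0, 4, 0, 3)  (L[3][0] := 4)

U[1][1] = 1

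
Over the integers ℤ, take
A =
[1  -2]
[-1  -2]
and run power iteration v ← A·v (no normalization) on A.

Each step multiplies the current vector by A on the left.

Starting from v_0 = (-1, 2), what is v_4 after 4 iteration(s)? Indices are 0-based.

v_4 = (25, 67)

v_0 = (-1, 2).
v_1 = A·v_0 = (-5, -3).
v_2 = A·v_1 = (1, 11).
v_3 = A·v_2 = (-21, -23).
v_4 = A·v_3 = (25, 67).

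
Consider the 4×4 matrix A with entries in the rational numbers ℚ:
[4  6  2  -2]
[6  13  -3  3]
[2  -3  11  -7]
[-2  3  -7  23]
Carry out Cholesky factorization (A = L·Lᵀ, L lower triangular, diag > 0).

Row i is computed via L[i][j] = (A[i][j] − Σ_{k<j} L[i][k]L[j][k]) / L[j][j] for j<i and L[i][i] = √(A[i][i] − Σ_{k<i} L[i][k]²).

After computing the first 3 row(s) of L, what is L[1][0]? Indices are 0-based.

Step 1: L[0][0] = √(4) = 2.
  L[1][0] = (6) / L[0][0] = 3.
Step 2: L[1][1] = √(4) = 2.
  L[2][0] = (2) / L[0][0] = 1.
  L[2][1] = (-6) / L[1][1] = -3.
Step 3: L[2][2] = √(1) = 1.

L[1][0] = 3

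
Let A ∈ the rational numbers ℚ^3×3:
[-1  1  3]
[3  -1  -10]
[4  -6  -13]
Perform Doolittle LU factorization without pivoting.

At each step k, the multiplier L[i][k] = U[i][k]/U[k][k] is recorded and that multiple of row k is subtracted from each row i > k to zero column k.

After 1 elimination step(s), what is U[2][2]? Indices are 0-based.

[col 0] pivot -1
  R1 -= -3*R0 → (0, 2, -1)  (L[1][0] := -3)
  R2 -= -4*R0 → (0, -2, -1)  (L[2][0] := -4)

U[2][2] = -1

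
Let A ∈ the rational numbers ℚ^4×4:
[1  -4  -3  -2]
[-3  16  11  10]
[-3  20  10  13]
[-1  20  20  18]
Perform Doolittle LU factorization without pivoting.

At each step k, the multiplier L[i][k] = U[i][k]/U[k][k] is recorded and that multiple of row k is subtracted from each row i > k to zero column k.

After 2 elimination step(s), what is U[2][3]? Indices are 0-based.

Step 1: pivot at (0,0) is 1.
  row1 ← row1 − (-3)·row0  ⇒  L[1][0]=-3, U row1=(0, 4, 2, 4)
  row2 ← row2 − (-3)·row0  ⇒  L[2][0]=-3, U row2=(0, 8, 1, 7)
  row3 ← row3 − (-1)·row0  ⇒  L[3][0]=-1, U row3=(0, 16, 17, 16)
Step 2: pivot at (1,1) is 4.
  row2 ← row2 − (2)·row1  ⇒  L[2][1]=2, U row2=(0, 0, -3, -1)
  row3 ← row3 − (4)·row1  ⇒  L[3][1]=4, U row3=(0, 0, 9, 0)

U[2][3] = -1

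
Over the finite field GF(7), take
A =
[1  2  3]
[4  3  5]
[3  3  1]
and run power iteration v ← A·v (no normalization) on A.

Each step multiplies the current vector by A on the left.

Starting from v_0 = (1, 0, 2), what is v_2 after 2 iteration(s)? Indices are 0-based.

v_0 = (1, 0, 2).
v_1 = A·v_0 = (0, 0, 5).
v_2 = A·v_1 = (1, 4, 5).

v_2 = (1, 4, 5)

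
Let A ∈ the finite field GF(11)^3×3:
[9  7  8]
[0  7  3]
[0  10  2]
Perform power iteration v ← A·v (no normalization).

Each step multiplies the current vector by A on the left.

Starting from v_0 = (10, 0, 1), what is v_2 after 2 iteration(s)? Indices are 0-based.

v_2 = (6, 5, 1)

v_0 = (10, 0, 1).
v_1 = A·v_0 = (10, 3, 2).
v_2 = A·v_1 = (6, 5, 1).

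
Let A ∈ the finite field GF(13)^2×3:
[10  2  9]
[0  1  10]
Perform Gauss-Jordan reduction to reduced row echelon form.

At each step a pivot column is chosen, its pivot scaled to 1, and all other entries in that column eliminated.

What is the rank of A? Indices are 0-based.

pivot(0,0)=10: scale R0 → (1, 8, 10)
pivot(1,1)=1: scale R1 → (0, 1, 10)
  clear (0,1): R0 −= (8)R1 → (1, 0, 8)

rank = 2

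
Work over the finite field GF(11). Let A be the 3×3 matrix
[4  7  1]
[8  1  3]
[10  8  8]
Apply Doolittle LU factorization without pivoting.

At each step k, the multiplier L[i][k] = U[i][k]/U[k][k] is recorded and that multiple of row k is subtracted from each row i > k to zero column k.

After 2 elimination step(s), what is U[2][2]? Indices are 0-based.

U[2][2] = 9

[col 0] pivot 4
  R1 -= 2*R0 → (0, 9, 1)  (L[1][0] := 2)
  R2 -= 8*R0 → (0, 7, 0)  (L[2][0] := 8)
[col 1] pivot 9
  R2 -= 2*R1 → (0, 0, 9)  (L[2][1] := 2)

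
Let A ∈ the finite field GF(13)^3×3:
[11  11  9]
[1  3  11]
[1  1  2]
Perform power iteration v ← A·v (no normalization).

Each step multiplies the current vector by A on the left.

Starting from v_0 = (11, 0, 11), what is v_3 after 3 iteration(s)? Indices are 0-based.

v_3 = (5, 4, 4)

v_0 = (11, 0, 11).
v_1 = A·v_0 = (12, 2, 7).
v_2 = A·v_1 = (9, 4, 2).
v_3 = A·v_2 = (5, 4, 4).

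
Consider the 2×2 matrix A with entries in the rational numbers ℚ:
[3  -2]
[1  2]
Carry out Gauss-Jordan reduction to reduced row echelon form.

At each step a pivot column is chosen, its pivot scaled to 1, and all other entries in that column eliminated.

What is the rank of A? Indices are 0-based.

rank = 2

step 1: normalize row 0 (÷3) = (1, -2/3)
  row 1: subtract 1×row0 = (0, 8/3)
step 2: normalize row 1 (÷8/3) = (0, 1)
  row 0: subtract -2/3×row1 = (1, 0)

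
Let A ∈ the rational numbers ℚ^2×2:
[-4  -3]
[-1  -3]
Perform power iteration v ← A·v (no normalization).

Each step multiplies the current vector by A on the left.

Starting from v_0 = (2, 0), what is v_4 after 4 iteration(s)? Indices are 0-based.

v_4 = (1016, 434)

v_0 = (2, 0).
v_1 = A·v_0 = (-8, -2).
v_2 = A·v_1 = (38, 14).
v_3 = A·v_2 = (-194, -80).
v_4 = A·v_3 = (1016, 434).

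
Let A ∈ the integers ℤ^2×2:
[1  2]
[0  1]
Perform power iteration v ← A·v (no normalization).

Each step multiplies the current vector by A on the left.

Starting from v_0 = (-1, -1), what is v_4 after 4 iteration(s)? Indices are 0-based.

v_4 = (-9, -1)

v_0 = (-1, -1).
v_1 = A·v_0 = (-3, -1).
v_2 = A·v_1 = (-5, -1).
v_3 = A·v_2 = (-7, -1).
v_4 = A·v_3 = (-9, -1).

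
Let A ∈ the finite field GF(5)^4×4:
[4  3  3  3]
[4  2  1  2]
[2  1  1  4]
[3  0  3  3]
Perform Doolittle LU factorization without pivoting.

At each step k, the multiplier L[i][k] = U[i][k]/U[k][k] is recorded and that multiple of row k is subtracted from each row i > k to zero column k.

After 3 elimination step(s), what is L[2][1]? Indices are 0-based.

L[2][1] = 3

Step 1: pivot at (0,0) is 4.
  row1 ← row1 − (1)·row0  ⇒  L[1][0]=1, U row1=(0, 4, 3, 4)
  row2 ← row2 − (3)·row0  ⇒  L[2][0]=3, U row2=(0, 2, 2, 0)
  row3 ← row3 − (2)·row0  ⇒  L[3][0]=2, U row3=(0, 4, 2, 2)
Step 2: pivot at (1,1) is 4.
  row2 ← row2 − (3)·row1  ⇒  L[2][1]=3, U row2=(0, 0, 3, 3)
  row3 ← row3 − (1)·row1  ⇒  L[3][1]=1, U row3=(0, 0, 4, 3)
Step 3: pivot at (2,2) is 3.
  row3 ← row3 − (3)·row2  ⇒  L[3][2]=3, U row3=(0, 0, 0, 4)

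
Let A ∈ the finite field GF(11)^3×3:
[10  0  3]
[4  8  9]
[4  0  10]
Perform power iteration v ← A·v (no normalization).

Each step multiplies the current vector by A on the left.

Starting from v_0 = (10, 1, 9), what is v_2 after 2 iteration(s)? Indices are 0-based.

v_0 = (10, 1, 9).
v_1 = A·v_0 = (6, 8, 9).
v_2 = A·v_1 = (10, 4, 4).

v_2 = (10, 4, 4)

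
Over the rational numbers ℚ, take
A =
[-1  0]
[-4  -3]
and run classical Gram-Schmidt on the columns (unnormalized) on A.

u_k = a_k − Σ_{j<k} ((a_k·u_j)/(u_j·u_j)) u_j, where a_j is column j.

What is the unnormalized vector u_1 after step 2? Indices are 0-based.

Step 1: u_0 = a_0 = (-1, -4).
Step 2: u_1 = a_1 − (12/17)·u_0 = (12/17, -3/17).

u_1 = (12/17, -3/17)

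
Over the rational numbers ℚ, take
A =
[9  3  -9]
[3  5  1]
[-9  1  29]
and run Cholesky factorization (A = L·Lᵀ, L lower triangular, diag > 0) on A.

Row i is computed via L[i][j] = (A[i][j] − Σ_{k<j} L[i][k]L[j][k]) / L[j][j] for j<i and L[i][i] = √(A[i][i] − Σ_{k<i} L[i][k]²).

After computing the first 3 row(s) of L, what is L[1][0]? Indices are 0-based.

L[1][0] = 1

Step 1: L[0][0] = √(9) = 3.
  L[1][0] = (3) / L[0][0] = 1.
Step 2: L[1][1] = √(4) = 2.
  L[2][0] = (-9) / L[0][0] = -3.
  L[2][1] = (4) / L[1][1] = 2.
Step 3: L[2][2] = √(16) = 4.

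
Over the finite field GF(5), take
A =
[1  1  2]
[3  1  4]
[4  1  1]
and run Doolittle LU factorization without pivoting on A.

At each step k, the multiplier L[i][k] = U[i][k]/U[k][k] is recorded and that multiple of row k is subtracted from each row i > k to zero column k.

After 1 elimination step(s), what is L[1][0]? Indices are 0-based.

[col 0] pivot 1
  R1 -= 3*R0 → (0, 3, 3)  (L[1][0] := 3)
  R2 -= 4*R0 → (0, 2, 3)  (L[2][0] := 4)

L[1][0] = 3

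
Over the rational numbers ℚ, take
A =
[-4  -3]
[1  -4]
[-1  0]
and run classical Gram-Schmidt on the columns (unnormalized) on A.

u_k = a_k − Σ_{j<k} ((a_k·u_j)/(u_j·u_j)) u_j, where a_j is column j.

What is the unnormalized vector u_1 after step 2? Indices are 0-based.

Step 1: u_0 = a_0 = (-4, 1, -1).
Step 2: u_1 = a_1 − (4/9)·u_0 = (-11/9, -40/9, 4/9).

u_1 = (-11/9, -40/9, 4/9)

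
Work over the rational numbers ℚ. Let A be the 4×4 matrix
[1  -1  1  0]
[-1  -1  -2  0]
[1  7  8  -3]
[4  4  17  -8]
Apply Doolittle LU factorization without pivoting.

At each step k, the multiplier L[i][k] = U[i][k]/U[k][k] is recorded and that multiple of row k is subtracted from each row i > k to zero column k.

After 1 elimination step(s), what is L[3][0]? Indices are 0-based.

L[3][0] = 4

k=0: U[0][0]=1
  eliminate (1,0): mult=-1, new row 1: (0, -2, -1, 0); set L[1][0]=-1
  eliminate (2,0): mult=1, new row 2: (0, 8, 7, -3); set L[2][0]=1
  eliminate (3,0): mult=4, new row 3: (0, 8, 13, -8); set L[3][0]=4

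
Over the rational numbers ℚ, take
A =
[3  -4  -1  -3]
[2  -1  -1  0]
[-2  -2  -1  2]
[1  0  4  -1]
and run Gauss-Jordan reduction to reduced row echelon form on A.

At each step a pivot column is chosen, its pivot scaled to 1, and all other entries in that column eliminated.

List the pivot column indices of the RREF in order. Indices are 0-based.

pivot(0,0)=3: scale R0 → (1, -4/3, -1/3, -1)
  clear (1,0): R1 −= (2)R0 → (0, 5/3, -1/3, 2)
  clear (2,0): R2 −= (-2)R0 → (0, -14/3, -5/3, 0)
  clear (3,0): R3 −= (1)R0 → (0, 4/3, 13/3, 0)
pivot(1,1)=5/3: scale R1 → (0, 1, -1/5, 6/5)
  clear (0,1): R0 −= (-4/3)R1 → (1, 0, -3/5, 3/5)
  clear (2,1): R2 −= (-14/3)R1 → (0, 0, -13/5, 28/5)
  clear (3,1): R3 −= (4/3)R1 → (0, 0, 23/5, -8/5)
pivot(2,2)=-13/5: scale R2 → (0, 0, 1, -28/13)
  clear (0,2): R0 −= (-3/5)R2 → (1, 0, 0, -9/13)
  clear (1,2): R1 −= (-1/5)R2 → (0, 1, 0, 10/13)
  clear (3,2): R3 −= (23/5)R2 → (0, 0, 0, 108/13)
pivot(3,3)=108/13: scale R3 → (0, 0, 0, 1)
  clear (0,3): R0 −= (-9/13)R3 → (1, 0, 0, 0)
  clear (1,3): R1 −= (10/13)R3 → (0, 1, 0, 0)
  clear (2,3): R2 −= (-28/13)R3 → (0, 0, 1, 0)

pivot columns: 0, 1, 2, 3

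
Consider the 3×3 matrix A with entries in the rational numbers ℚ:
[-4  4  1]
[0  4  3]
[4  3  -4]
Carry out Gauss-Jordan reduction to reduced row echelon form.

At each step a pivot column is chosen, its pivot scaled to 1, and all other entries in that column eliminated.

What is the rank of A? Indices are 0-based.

step 1: normalize row 0 (÷-4) = (1, -1, -1/4)
  row 2: subtract 4×row0 = (0, 7, -3)
step 2: normalize row 1 (÷4) = (0, 1, 3/4)
  row 0: subtract -1×row1 = (1, 0, 1/2)
  row 2: subtract 7×row1 = (0, 0, -33/4)
step 3: normalize row 2 (÷-33/4) = (0, 0, 1)
  row 0: subtract 1/2×row2 = (1, 0, 0)
  row 1: subtract 3/4×row2 = (0, 1, 0)

rank = 3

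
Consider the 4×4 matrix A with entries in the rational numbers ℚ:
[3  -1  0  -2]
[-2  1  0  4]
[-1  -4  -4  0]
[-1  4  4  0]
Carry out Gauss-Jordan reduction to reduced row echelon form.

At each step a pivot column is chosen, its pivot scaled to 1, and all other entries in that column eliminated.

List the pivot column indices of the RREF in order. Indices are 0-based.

pivot columns: 0, 1, 2, 3

[1] R0 /= 3  ⇒  (1, -1/3, 0, -2/3)
     R1 -= -2·R0  ⇒  (0, 1/3, 0, 8/3)
     R2 -= -1·R0  ⇒  (0, -13/3, -4, -2/3)
     R3 -= -1·R0  ⇒  (0, 11/3, 4, -2/3)
[2] R1 /= 1/3  ⇒  (0, 1, 0, 8)
     R0 -= -1/3·R1  ⇒  (1, 0, 0, 2)
     R2 -= -13/3·R1  ⇒  (0, 0, -4, 34)
     R3 -= 11/3·R1  ⇒  (0, 0, 4, -30)
[3] R2 /= -4  ⇒  (0, 0, 1, -17/2)
     R3 -= 4·R2  ⇒  (0, 0, 0, 4)
[4] R3 /= 4  ⇒  (0, 0, 0, 1)
     R0 -= 2·R3  ⇒  (1, 0, 0, 0)
     R1 -= 8·R3  ⇒  (0, 1, 0, 0)
     R2 -= -17/2·R3  ⇒  (0, 0, 1, 0)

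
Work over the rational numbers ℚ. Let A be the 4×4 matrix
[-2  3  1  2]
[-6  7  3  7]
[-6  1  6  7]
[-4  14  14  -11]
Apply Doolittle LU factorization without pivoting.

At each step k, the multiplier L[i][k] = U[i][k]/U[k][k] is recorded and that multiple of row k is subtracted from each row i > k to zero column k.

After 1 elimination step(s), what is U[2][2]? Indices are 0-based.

[col 0] pivot -2
  R1 -= 3*R0 → (0, -2, 0, 1)  (L[1][0] := 3)
  R2 -= 3*R0 → (0, -8, 3, 1)  (L[2][0] := 3)
  R3 -= 2*R0 → (0, 8, 12, -15)  (L[3][0] := 2)

U[2][2] = 3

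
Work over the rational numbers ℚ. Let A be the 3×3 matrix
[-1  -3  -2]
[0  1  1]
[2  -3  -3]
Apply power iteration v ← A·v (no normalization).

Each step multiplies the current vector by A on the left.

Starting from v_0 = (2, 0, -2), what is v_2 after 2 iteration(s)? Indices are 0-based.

v_2 = (-16, 8, -20)

v_0 = (2, 0, -2).
v_1 = A·v_0 = (2, -2, 10).
v_2 = A·v_1 = (-16, 8, -20).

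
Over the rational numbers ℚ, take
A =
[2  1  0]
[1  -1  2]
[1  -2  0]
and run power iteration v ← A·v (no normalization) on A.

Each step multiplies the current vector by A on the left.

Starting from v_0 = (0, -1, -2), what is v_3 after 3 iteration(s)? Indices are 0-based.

v_3 = (-4, -1, -17)

v_0 = (0, -1, -2).
v_1 = A·v_0 = (-1, -3, 2).
v_2 = A·v_1 = (-5, 6, 5).
v_3 = A·v_2 = (-4, -1, -17).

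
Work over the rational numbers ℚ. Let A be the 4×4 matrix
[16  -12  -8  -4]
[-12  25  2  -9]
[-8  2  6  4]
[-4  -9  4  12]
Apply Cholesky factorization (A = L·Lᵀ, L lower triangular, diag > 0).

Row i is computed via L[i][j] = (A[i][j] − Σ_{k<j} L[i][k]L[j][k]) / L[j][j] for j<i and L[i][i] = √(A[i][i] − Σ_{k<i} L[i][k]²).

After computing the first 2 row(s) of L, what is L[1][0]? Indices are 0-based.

L[1][0] = -3

Step 1: L[0][0] = √(16) = 4.
  L[1][0] = (-12) / L[0][0] = -3.
Step 2: L[1][1] = √(16) = 4.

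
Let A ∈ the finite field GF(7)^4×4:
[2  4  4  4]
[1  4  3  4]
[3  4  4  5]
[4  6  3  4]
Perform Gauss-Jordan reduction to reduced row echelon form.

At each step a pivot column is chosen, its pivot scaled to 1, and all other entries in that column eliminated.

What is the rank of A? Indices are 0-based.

pivot(0,0)=2: scale R0 → (1, 2, 2, 2)
  clear (1,0): R1 −= (1)R0 → (0, 2, 1, 2)
  clear (2,0): R2 −= (3)R0 → (0, 5, 5, 6)
  clear (3,0): R3 −= (4)R0 → (0, 5, 2, 3)
pivot(1,1)=2: scale R1 → (0, 1, 4, 1)
  clear (0,1): R0 −= (2)R1 → (1, 0, 1, 0)
  clear (2,1): R2 −= (5)R1 → (0, 0, 6, 1)
  clear (3,1): R3 −= (5)R1 → (0, 0, 3, 5)
pivot(2,2)=6: scale R2 → (0, 0, 1, 6)
  clear (0,2): R0 −= (1)R2 → (1, 0, 0, 1)
  clear (1,2): R1 −= (4)R2 → (0, 1, 0, 5)
  clear (3,2): R3 −= (3)R2 → (0, 0, 0, 1)
pivot(3,3)=1: scale R3 → (0, 0, 0, 1)
  clear (0,3): R0 −= (1)R3 → (1, 0, 0, 0)
  clear (1,3): R1 −= (5)R3 → (0, 1, 0, 0)
  clear (2,3): R2 −= (6)R3 → (0, 0, 1, 0)

rank = 4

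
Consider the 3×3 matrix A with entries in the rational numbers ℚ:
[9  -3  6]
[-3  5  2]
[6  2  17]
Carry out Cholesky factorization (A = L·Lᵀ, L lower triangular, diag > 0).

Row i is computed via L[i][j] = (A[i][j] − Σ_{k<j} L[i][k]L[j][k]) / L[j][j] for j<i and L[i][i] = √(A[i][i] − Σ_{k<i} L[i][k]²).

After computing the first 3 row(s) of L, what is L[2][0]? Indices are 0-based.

L[2][0] = 2

Step 1: L[0][0] = √(9) = 3.
  L[1][0] = (-3) / L[0][0] = -1.
Step 2: L[1][1] = √(4) = 2.
  L[2][0] = (6) / L[0][0] = 2.
  L[2][1] = (4) / L[1][1] = 2.
Step 3: L[2][2] = √(9) = 3.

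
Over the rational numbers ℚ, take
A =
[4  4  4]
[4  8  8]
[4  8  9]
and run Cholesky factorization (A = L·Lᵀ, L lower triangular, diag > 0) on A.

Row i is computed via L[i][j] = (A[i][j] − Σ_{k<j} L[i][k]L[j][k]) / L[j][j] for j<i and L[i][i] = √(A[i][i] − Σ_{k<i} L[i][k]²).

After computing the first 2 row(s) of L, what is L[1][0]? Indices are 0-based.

Step 1: L[0][0] = √(4) = 2.
  L[1][0] = (4) / L[0][0] = 2.
Step 2: L[1][1] = √(4) = 2.

L[1][0] = 2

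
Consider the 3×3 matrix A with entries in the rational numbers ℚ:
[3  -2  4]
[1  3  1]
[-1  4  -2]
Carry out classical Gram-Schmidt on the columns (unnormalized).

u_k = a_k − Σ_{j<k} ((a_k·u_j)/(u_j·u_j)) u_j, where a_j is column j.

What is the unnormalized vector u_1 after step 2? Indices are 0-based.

u_1 = (-1/11, 40/11, 37/11)

Step 1: u_0 = a_0 = (3, 1, -1).
Step 2: u_1 = a_1 − (-7/11)·u_0 = (-1/11, 40/11, 37/11).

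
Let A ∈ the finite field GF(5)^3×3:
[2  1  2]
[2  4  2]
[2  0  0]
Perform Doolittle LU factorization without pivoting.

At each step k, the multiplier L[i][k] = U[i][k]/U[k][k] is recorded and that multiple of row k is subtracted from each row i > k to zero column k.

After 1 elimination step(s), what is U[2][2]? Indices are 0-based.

[col 0] pivot 2
  R1 -= 1*R0 → (0, 3, 0)  (L[1][0] := 1)
  R2 -= 1*R0 → (0, 4, 3)  (L[2][0] := 1)

U[2][2] = 3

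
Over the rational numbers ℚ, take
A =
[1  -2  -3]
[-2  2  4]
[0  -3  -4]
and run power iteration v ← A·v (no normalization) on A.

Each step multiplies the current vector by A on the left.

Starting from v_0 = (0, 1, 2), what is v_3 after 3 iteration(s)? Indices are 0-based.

v_3 = (-21, 30, -32)

v_0 = (0, 1, 2).
v_1 = A·v_0 = (-8, 10, -11).
v_2 = A·v_1 = (5, -8, 14).
v_3 = A·v_2 = (-21, 30, -32).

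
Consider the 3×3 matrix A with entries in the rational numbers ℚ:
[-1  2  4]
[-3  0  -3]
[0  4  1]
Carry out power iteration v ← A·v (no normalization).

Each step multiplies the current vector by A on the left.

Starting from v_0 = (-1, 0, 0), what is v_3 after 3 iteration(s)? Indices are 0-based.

v_0 = (-1, 0, 0).
v_1 = A·v_0 = (1, 3, 0).
v_2 = A·v_1 = (5, -3, 12).
v_3 = A·v_2 = (37, -51, 0).

v_3 = (37, -51, 0)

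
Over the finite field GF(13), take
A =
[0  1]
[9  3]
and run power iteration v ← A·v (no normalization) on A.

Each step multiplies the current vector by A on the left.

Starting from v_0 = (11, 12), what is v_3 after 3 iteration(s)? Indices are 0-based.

v_0 = (11, 12).
v_1 = A·v_0 = (12, 5).
v_2 = A·v_1 = (5, 6).
v_3 = A·v_2 = (6, 11).

v_3 = (6, 11)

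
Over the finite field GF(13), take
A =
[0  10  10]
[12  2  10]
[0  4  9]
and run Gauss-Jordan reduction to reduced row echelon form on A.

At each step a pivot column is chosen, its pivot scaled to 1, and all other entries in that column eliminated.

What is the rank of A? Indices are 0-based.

rank = 3

step 1: exchange rows 0,1
step 1: normalize row 0 (÷12) = (1, 11, 3)
step 2: normalize row 1 (÷10) = (0, 1, 1)
  row 0: subtract 11×row1 = (1, 0, 5)
  row 2: subtract 4×row1 = (0, 0, 5)
step 3: normalize row 2 (÷5) = (0, 0, 1)
  row 0: subtract 5×row2 = (1, 0, 0)
  row 1: subtract 1×row2 = (0, 1, 0)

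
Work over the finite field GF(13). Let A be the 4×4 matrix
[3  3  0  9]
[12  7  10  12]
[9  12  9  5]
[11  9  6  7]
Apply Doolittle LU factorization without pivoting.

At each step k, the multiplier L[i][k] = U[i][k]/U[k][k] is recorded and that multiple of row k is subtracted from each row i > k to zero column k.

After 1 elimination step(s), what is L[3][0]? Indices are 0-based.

L[3][0] = 8

k=0: U[0][0]=3
  eliminate (1,0): mult=4, new row 1: (0, 8, 10, 2); set L[1][0]=4
  eliminate (2,0): mult=3, new row 2: (0, 3, 9, 4); set L[2][0]=3
  eliminate (3,0): mult=8, new row 3: (0, 11, 6, 0); set L[3][0]=8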